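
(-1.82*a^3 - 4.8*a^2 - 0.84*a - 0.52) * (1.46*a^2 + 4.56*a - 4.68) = -2.6572*a^5 - 15.3072*a^4 - 14.5968*a^3 + 17.8744*a^2 + 1.56*a + 2.4336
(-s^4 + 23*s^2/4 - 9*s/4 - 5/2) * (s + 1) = -s^5 - s^4 + 23*s^3/4 + 7*s^2/2 - 19*s/4 - 5/2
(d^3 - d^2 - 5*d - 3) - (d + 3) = d^3 - d^2 - 6*d - 6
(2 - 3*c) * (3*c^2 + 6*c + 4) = -9*c^3 - 12*c^2 + 8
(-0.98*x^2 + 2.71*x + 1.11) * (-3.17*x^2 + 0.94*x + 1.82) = 3.1066*x^4 - 9.5119*x^3 - 2.7549*x^2 + 5.9756*x + 2.0202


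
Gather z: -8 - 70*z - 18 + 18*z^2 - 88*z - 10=18*z^2 - 158*z - 36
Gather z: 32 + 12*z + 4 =12*z + 36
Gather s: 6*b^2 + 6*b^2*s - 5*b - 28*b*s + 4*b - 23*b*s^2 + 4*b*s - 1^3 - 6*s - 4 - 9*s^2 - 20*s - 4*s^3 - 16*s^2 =6*b^2 - b - 4*s^3 + s^2*(-23*b - 25) + s*(6*b^2 - 24*b - 26) - 5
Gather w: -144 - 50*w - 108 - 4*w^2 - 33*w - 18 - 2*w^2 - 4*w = -6*w^2 - 87*w - 270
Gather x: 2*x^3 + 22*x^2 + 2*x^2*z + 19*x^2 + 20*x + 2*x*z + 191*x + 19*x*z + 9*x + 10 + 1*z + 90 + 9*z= 2*x^3 + x^2*(2*z + 41) + x*(21*z + 220) + 10*z + 100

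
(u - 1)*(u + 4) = u^2 + 3*u - 4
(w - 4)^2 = w^2 - 8*w + 16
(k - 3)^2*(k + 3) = k^3 - 3*k^2 - 9*k + 27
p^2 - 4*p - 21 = (p - 7)*(p + 3)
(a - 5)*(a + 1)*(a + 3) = a^3 - a^2 - 17*a - 15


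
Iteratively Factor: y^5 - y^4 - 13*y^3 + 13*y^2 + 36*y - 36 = (y + 3)*(y^4 - 4*y^3 - y^2 + 16*y - 12) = (y - 3)*(y + 3)*(y^3 - y^2 - 4*y + 4) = (y - 3)*(y - 1)*(y + 3)*(y^2 - 4) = (y - 3)*(y - 1)*(y + 2)*(y + 3)*(y - 2)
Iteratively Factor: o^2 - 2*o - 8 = (o - 4)*(o + 2)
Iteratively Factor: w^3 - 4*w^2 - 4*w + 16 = (w - 4)*(w^2 - 4) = (w - 4)*(w - 2)*(w + 2)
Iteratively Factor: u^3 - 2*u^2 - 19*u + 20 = (u + 4)*(u^2 - 6*u + 5) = (u - 1)*(u + 4)*(u - 5)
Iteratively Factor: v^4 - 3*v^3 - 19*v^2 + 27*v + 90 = (v - 5)*(v^3 + 2*v^2 - 9*v - 18) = (v - 5)*(v + 3)*(v^2 - v - 6) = (v - 5)*(v + 2)*(v + 3)*(v - 3)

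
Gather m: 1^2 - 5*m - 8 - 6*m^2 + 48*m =-6*m^2 + 43*m - 7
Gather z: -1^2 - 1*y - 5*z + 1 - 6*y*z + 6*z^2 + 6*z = -y + 6*z^2 + z*(1 - 6*y)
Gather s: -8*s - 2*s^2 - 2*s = -2*s^2 - 10*s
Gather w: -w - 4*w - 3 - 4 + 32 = 25 - 5*w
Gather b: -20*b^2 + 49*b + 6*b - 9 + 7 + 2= -20*b^2 + 55*b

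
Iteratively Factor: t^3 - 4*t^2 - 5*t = (t - 5)*(t^2 + t) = (t - 5)*(t + 1)*(t)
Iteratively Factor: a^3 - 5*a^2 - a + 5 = (a + 1)*(a^2 - 6*a + 5) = (a - 1)*(a + 1)*(a - 5)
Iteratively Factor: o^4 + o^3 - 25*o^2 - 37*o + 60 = (o - 1)*(o^3 + 2*o^2 - 23*o - 60) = (o - 1)*(o + 3)*(o^2 - o - 20) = (o - 1)*(o + 3)*(o + 4)*(o - 5)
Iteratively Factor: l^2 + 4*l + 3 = (l + 3)*(l + 1)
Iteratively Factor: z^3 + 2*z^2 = (z)*(z^2 + 2*z) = z^2*(z + 2)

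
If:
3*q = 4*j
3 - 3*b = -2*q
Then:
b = 2*q/3 + 1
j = 3*q/4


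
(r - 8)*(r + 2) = r^2 - 6*r - 16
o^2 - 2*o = o*(o - 2)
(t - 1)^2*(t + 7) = t^3 + 5*t^2 - 13*t + 7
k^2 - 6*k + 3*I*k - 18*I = (k - 6)*(k + 3*I)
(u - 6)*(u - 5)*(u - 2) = u^3 - 13*u^2 + 52*u - 60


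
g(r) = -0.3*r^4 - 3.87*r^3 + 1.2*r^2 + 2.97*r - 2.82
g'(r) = -1.2*r^3 - 11.61*r^2 + 2.4*r + 2.97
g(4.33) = -387.09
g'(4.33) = -301.73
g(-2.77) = 62.75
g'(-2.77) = -67.26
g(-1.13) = 0.45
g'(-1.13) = -12.84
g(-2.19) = 30.18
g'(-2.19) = -45.36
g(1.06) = -3.31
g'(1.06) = -8.96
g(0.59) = -1.48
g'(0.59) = 0.10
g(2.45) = -56.06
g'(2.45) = -78.49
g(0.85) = -1.96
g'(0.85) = -4.12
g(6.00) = -1166.52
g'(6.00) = -659.79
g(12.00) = -12702.54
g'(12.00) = -3713.67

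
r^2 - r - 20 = (r - 5)*(r + 4)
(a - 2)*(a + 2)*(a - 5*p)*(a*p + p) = a^4*p - 5*a^3*p^2 + a^3*p - 5*a^2*p^2 - 4*a^2*p + 20*a*p^2 - 4*a*p + 20*p^2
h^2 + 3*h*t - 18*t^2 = (h - 3*t)*(h + 6*t)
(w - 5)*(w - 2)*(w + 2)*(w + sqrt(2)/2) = w^4 - 5*w^3 + sqrt(2)*w^3/2 - 4*w^2 - 5*sqrt(2)*w^2/2 - 2*sqrt(2)*w + 20*w + 10*sqrt(2)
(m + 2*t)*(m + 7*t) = m^2 + 9*m*t + 14*t^2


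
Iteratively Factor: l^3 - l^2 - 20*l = (l + 4)*(l^2 - 5*l) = (l - 5)*(l + 4)*(l)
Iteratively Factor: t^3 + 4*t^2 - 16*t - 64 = (t + 4)*(t^2 - 16) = (t - 4)*(t + 4)*(t + 4)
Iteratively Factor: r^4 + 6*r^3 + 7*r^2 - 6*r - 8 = (r + 1)*(r^3 + 5*r^2 + 2*r - 8) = (r + 1)*(r + 2)*(r^2 + 3*r - 4) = (r - 1)*(r + 1)*(r + 2)*(r + 4)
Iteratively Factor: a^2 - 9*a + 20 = (a - 4)*(a - 5)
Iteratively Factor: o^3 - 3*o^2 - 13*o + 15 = (o + 3)*(o^2 - 6*o + 5) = (o - 1)*(o + 3)*(o - 5)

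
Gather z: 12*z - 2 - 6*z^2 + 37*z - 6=-6*z^2 + 49*z - 8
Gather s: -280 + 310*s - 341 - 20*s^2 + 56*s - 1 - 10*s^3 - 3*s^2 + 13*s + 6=-10*s^3 - 23*s^2 + 379*s - 616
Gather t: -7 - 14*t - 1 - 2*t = -16*t - 8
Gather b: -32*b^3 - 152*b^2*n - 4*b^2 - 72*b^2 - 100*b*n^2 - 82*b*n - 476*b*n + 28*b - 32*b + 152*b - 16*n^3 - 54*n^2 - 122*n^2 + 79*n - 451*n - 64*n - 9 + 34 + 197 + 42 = -32*b^3 + b^2*(-152*n - 76) + b*(-100*n^2 - 558*n + 148) - 16*n^3 - 176*n^2 - 436*n + 264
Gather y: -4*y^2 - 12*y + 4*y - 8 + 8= -4*y^2 - 8*y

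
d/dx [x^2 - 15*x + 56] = 2*x - 15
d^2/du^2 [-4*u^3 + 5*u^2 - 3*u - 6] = 10 - 24*u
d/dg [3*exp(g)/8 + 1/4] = 3*exp(g)/8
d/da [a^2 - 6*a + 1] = 2*a - 6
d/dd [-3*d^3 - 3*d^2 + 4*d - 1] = -9*d^2 - 6*d + 4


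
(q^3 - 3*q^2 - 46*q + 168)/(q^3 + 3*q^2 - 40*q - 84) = (q - 4)/(q + 2)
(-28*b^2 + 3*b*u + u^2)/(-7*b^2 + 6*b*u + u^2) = (-4*b + u)/(-b + u)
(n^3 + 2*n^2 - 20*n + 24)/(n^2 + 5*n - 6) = (n^2 - 4*n + 4)/(n - 1)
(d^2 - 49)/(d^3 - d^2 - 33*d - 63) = (d + 7)/(d^2 + 6*d + 9)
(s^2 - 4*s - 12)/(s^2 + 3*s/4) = 4*(s^2 - 4*s - 12)/(s*(4*s + 3))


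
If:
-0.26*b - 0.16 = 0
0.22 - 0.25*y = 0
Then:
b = -0.62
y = 0.88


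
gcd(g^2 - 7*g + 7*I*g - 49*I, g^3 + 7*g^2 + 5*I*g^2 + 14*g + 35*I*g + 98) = g + 7*I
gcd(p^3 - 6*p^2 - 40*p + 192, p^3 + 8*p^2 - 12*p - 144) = p^2 + 2*p - 24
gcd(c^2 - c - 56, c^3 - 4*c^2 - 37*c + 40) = c - 8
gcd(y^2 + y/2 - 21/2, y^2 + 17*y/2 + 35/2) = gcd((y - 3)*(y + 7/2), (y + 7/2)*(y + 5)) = y + 7/2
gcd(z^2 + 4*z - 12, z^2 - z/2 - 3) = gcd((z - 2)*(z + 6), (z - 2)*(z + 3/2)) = z - 2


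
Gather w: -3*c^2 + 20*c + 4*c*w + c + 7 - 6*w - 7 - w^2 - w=-3*c^2 + 21*c - w^2 + w*(4*c - 7)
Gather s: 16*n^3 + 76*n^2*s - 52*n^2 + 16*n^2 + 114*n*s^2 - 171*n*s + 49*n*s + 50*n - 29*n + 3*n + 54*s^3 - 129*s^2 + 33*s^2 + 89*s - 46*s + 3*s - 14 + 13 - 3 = 16*n^3 - 36*n^2 + 24*n + 54*s^3 + s^2*(114*n - 96) + s*(76*n^2 - 122*n + 46) - 4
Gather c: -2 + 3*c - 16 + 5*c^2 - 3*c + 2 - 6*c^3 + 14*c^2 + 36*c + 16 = -6*c^3 + 19*c^2 + 36*c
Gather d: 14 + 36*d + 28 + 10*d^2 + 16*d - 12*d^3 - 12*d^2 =-12*d^3 - 2*d^2 + 52*d + 42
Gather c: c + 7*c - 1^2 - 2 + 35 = 8*c + 32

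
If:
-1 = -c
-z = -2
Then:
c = 1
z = 2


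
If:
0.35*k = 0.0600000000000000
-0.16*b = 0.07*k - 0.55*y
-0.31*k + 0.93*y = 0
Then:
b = 0.12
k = 0.17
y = 0.06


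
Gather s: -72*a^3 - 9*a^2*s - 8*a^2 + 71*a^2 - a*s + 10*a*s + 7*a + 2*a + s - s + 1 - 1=-72*a^3 + 63*a^2 + 9*a + s*(-9*a^2 + 9*a)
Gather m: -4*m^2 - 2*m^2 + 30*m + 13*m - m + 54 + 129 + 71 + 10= -6*m^2 + 42*m + 264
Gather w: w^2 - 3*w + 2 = w^2 - 3*w + 2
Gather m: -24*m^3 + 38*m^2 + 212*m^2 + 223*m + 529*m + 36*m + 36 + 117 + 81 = -24*m^3 + 250*m^2 + 788*m + 234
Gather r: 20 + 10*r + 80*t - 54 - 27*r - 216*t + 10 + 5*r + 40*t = -12*r - 96*t - 24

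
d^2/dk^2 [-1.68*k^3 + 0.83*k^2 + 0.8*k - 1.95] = 1.66 - 10.08*k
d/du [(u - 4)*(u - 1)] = 2*u - 5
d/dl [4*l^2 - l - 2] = 8*l - 1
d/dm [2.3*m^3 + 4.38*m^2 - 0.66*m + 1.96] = 6.9*m^2 + 8.76*m - 0.66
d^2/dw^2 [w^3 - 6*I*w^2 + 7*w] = 6*w - 12*I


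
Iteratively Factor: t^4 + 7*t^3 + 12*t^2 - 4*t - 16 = (t - 1)*(t^3 + 8*t^2 + 20*t + 16) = (t - 1)*(t + 2)*(t^2 + 6*t + 8) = (t - 1)*(t + 2)*(t + 4)*(t + 2)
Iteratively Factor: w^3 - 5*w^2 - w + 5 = (w + 1)*(w^2 - 6*w + 5) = (w - 1)*(w + 1)*(w - 5)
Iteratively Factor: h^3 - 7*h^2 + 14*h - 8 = (h - 2)*(h^2 - 5*h + 4) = (h - 2)*(h - 1)*(h - 4)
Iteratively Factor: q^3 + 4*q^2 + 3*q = (q)*(q^2 + 4*q + 3) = q*(q + 3)*(q + 1)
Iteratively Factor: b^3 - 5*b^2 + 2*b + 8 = (b - 2)*(b^2 - 3*b - 4) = (b - 4)*(b - 2)*(b + 1)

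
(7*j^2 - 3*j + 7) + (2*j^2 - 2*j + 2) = 9*j^2 - 5*j + 9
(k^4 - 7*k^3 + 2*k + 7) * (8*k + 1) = 8*k^5 - 55*k^4 - 7*k^3 + 16*k^2 + 58*k + 7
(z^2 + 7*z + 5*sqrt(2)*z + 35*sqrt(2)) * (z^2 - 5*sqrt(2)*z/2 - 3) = z^4 + 5*sqrt(2)*z^3/2 + 7*z^3 - 28*z^2 + 35*sqrt(2)*z^2/2 - 196*z - 15*sqrt(2)*z - 105*sqrt(2)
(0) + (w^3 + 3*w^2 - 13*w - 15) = w^3 + 3*w^2 - 13*w - 15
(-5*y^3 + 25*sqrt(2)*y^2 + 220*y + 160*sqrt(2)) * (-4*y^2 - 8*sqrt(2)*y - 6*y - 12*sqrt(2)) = 20*y^5 - 60*sqrt(2)*y^4 + 30*y^4 - 1280*y^3 - 90*sqrt(2)*y^3 - 2400*sqrt(2)*y^2 - 1920*y^2 - 3600*sqrt(2)*y - 2560*y - 3840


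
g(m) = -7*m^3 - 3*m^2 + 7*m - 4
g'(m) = -21*m^2 - 6*m + 7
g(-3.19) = 170.37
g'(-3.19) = -187.56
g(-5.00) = 761.00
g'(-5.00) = -488.00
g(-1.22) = -4.29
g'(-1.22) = -16.94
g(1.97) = -55.37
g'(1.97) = -86.32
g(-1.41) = -0.21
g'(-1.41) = -26.29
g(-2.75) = 99.64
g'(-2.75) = -135.31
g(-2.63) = 84.18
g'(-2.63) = -122.47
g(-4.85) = 690.07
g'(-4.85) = -457.87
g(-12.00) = 11576.00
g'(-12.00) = -2945.00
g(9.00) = -5287.00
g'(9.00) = -1748.00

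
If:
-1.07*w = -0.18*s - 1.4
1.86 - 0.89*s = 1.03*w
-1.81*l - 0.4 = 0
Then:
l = -0.22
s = 0.48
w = 1.39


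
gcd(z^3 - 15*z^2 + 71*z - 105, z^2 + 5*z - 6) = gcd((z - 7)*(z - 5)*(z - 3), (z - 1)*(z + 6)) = 1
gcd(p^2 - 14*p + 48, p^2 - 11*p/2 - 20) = p - 8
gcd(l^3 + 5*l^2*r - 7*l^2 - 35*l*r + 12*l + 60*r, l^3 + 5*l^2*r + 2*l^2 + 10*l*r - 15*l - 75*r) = l^2 + 5*l*r - 3*l - 15*r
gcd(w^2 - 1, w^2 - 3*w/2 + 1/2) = w - 1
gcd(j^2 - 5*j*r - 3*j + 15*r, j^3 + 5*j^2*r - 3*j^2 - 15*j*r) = j - 3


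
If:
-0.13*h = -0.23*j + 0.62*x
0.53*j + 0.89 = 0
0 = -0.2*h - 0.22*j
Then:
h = 1.85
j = -1.68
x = -1.01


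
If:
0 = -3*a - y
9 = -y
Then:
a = 3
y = -9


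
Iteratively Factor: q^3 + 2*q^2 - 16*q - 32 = (q - 4)*(q^2 + 6*q + 8) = (q - 4)*(q + 2)*(q + 4)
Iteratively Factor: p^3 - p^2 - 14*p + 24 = (p - 3)*(p^2 + 2*p - 8) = (p - 3)*(p + 4)*(p - 2)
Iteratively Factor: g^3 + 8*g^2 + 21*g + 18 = (g + 3)*(g^2 + 5*g + 6) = (g + 2)*(g + 3)*(g + 3)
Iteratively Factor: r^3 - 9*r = (r)*(r^2 - 9) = r*(r - 3)*(r + 3)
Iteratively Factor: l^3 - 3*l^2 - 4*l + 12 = (l - 2)*(l^2 - l - 6) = (l - 2)*(l + 2)*(l - 3)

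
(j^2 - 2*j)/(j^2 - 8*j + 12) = j/(j - 6)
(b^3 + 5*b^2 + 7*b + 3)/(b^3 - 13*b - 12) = (b + 1)/(b - 4)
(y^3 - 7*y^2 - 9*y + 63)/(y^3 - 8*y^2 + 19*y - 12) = (y^2 - 4*y - 21)/(y^2 - 5*y + 4)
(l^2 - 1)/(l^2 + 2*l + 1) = (l - 1)/(l + 1)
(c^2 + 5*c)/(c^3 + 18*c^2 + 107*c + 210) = c/(c^2 + 13*c + 42)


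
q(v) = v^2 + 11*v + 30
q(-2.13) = 11.11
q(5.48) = 120.31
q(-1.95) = 12.35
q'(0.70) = 12.40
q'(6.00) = 23.00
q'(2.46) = 15.92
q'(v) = 2*v + 11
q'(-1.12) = 8.76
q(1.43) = 47.77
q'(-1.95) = 7.10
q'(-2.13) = 6.74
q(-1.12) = 18.93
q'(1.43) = 13.86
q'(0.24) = 11.48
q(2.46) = 63.11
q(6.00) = 132.00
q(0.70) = 38.19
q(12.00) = 306.00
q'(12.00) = 35.00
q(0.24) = 32.70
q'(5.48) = 21.96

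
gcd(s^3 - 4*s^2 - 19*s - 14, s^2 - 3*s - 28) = s - 7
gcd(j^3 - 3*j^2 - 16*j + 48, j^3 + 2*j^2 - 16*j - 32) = j^2 - 16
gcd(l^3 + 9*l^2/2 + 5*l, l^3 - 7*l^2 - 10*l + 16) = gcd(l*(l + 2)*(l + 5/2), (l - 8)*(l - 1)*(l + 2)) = l + 2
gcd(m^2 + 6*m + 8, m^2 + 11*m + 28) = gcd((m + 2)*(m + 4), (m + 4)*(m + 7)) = m + 4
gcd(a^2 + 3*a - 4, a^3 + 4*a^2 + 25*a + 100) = a + 4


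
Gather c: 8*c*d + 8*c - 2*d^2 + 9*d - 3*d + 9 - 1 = c*(8*d + 8) - 2*d^2 + 6*d + 8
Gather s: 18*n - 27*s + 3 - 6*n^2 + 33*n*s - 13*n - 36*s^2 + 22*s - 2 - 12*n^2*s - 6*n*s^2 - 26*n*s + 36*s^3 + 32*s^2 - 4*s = -6*n^2 + 5*n + 36*s^3 + s^2*(-6*n - 4) + s*(-12*n^2 + 7*n - 9) + 1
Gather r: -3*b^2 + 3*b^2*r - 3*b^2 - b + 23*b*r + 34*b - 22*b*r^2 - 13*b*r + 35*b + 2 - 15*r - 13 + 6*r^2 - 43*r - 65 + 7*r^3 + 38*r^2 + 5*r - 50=-6*b^2 + 68*b + 7*r^3 + r^2*(44 - 22*b) + r*(3*b^2 + 10*b - 53) - 126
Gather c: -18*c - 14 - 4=-18*c - 18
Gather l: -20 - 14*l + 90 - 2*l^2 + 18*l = -2*l^2 + 4*l + 70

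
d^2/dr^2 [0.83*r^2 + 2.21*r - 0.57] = 1.66000000000000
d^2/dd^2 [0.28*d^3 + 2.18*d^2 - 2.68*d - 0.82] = 1.68*d + 4.36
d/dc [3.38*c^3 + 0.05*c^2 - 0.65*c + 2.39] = 10.14*c^2 + 0.1*c - 0.65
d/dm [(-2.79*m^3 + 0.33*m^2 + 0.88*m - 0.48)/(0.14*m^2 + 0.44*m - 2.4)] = (-0.3906*m^4 - 2.4552*m^3 + 20.11*m^2 - 1.4496*m - 1.9008)/(0.0196*m^4 + 0.1232*m^3 - 0.4784*m^2 - 2.112*m + 5.76)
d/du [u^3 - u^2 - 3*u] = 3*u^2 - 2*u - 3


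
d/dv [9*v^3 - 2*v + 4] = 27*v^2 - 2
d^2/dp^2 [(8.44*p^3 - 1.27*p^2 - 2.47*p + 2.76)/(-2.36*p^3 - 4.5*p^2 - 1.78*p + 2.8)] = (193.412384000001*p^6 + 295.269984*p^5 - 728.345088*p^4 - 558.721904*p^3 + 139.357632*p^2 - 452.35968*p - 42.507008)/(13.144256*p^9 + 75.1896*p^8 + 173.111664*p^7 + 157.76196*p^6 - 47.848728*p^5 - 197.90004*p^4 - 73.421048*p^3 + 79.22544*p^2 + 41.8656*p - 21.952)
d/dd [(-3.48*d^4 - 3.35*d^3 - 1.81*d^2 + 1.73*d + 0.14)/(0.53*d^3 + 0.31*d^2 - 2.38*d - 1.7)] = (-1.8444*d^6 - 2.1576*d^5 + 24.768*d^4 + 37.7762*d^3 + 20.6339*d^2 + 6.0672*d - 2.6078)/(0.2809*d^6 + 0.3286*d^5 - 2.4267*d^4 - 3.2776*d^3 + 4.6104*d^2 + 8.092*d + 2.89)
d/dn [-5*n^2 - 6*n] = -10*n - 6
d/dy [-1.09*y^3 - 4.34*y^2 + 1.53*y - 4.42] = -3.27*y^2 - 8.68*y + 1.53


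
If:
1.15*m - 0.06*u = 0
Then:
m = 0.0521739130434783*u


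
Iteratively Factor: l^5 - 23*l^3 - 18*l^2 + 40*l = (l + 2)*(l^4 - 2*l^3 - 19*l^2 + 20*l) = (l - 5)*(l + 2)*(l^3 + 3*l^2 - 4*l) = (l - 5)*(l + 2)*(l + 4)*(l^2 - l) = l*(l - 5)*(l + 2)*(l + 4)*(l - 1)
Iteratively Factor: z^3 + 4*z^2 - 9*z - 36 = (z - 3)*(z^2 + 7*z + 12) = (z - 3)*(z + 3)*(z + 4)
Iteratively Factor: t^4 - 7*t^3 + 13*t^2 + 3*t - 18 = (t - 3)*(t^3 - 4*t^2 + t + 6) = (t - 3)^2*(t^2 - t - 2) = (t - 3)^2*(t - 2)*(t + 1)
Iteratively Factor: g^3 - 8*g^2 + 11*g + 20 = (g + 1)*(g^2 - 9*g + 20) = (g - 5)*(g + 1)*(g - 4)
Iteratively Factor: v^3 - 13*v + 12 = (v - 3)*(v^2 + 3*v - 4) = (v - 3)*(v + 4)*(v - 1)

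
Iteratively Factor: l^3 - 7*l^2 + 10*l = (l - 2)*(l^2 - 5*l) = (l - 5)*(l - 2)*(l)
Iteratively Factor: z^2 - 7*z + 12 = (z - 4)*(z - 3)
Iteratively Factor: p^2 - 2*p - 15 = (p - 5)*(p + 3)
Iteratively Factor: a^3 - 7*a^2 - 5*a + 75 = (a - 5)*(a^2 - 2*a - 15) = (a - 5)*(a + 3)*(a - 5)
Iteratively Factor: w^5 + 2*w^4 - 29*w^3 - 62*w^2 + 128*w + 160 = (w - 2)*(w^4 + 4*w^3 - 21*w^2 - 104*w - 80) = (w - 2)*(w + 1)*(w^3 + 3*w^2 - 24*w - 80) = (w - 5)*(w - 2)*(w + 1)*(w^2 + 8*w + 16) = (w - 5)*(w - 2)*(w + 1)*(w + 4)*(w + 4)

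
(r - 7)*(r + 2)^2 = r^3 - 3*r^2 - 24*r - 28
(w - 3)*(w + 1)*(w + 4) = w^3 + 2*w^2 - 11*w - 12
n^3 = n^3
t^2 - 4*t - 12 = (t - 6)*(t + 2)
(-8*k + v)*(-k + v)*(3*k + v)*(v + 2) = 24*k^3*v + 48*k^3 - 19*k^2*v^2 - 38*k^2*v - 6*k*v^3 - 12*k*v^2 + v^4 + 2*v^3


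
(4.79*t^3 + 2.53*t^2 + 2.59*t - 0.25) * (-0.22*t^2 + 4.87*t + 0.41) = -1.0538*t^5 + 22.7707*t^4 + 13.7152*t^3 + 13.7056*t^2 - 0.1556*t - 0.1025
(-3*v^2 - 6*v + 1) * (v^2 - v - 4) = -3*v^4 - 3*v^3 + 19*v^2 + 23*v - 4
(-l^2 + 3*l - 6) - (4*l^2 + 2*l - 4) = -5*l^2 + l - 2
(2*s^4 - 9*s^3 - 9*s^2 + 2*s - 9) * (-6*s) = -12*s^5 + 54*s^4 + 54*s^3 - 12*s^2 + 54*s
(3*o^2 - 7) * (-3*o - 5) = -9*o^3 - 15*o^2 + 21*o + 35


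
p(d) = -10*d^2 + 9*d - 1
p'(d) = 9 - 20*d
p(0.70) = 0.40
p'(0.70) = -5.00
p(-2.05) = -61.48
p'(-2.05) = 50.00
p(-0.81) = -14.85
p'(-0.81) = 25.20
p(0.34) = 0.90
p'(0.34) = 2.20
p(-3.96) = -193.46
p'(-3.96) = 88.20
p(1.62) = -12.66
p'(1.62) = -23.40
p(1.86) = -18.86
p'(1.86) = -28.20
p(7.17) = -450.56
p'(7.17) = -134.40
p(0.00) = -1.00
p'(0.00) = 9.00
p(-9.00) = -892.00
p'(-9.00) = 189.00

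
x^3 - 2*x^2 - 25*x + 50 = (x - 5)*(x - 2)*(x + 5)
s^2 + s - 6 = (s - 2)*(s + 3)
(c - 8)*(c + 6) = c^2 - 2*c - 48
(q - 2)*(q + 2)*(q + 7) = q^3 + 7*q^2 - 4*q - 28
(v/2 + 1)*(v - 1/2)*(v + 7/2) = v^3/2 + 5*v^2/2 + 17*v/8 - 7/4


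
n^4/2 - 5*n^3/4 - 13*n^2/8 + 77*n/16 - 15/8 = (n/2 + 1)*(n - 5/2)*(n - 3/2)*(n - 1/2)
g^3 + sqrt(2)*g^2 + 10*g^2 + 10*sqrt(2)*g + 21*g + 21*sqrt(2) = (g + 3)*(g + 7)*(g + sqrt(2))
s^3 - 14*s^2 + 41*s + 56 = (s - 8)*(s - 7)*(s + 1)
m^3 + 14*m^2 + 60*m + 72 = (m + 2)*(m + 6)^2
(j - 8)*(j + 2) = j^2 - 6*j - 16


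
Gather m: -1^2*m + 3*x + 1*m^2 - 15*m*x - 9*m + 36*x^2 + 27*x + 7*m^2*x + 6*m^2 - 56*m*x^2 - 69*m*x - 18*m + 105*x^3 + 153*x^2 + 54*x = m^2*(7*x + 7) + m*(-56*x^2 - 84*x - 28) + 105*x^3 + 189*x^2 + 84*x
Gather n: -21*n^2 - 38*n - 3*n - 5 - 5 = -21*n^2 - 41*n - 10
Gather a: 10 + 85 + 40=135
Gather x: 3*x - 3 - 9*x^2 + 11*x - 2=-9*x^2 + 14*x - 5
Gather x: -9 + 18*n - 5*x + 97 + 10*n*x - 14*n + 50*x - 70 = 4*n + x*(10*n + 45) + 18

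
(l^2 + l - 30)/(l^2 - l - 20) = (l + 6)/(l + 4)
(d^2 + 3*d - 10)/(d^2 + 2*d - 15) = (d - 2)/(d - 3)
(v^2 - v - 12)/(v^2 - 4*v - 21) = (v - 4)/(v - 7)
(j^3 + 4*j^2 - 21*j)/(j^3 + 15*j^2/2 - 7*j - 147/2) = 2*j/(2*j + 7)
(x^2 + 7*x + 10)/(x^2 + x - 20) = (x + 2)/(x - 4)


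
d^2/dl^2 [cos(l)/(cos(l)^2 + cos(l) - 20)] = (2*(2*cos(l) + 1)^2*sin(l)^2*cos(l) - (cos(l)^2 + cos(l) - 20)^2*cos(l) + (cos(l)^2 + cos(l) - 20)*(3*cos(2*l) + 4*cos(3*l) - 1)/2)/(cos(l)^2 + cos(l) - 20)^3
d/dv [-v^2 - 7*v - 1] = -2*v - 7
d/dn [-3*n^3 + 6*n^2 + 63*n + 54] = -9*n^2 + 12*n + 63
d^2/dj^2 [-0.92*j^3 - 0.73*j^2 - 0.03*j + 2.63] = -5.52*j - 1.46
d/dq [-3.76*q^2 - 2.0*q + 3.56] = -7.52*q - 2.0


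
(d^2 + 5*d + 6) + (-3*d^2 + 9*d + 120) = -2*d^2 + 14*d + 126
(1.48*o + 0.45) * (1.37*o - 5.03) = 2.0276*o^2 - 6.8279*o - 2.2635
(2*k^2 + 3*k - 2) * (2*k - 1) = 4*k^3 + 4*k^2 - 7*k + 2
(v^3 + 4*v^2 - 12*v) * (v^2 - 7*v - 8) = v^5 - 3*v^4 - 48*v^3 + 52*v^2 + 96*v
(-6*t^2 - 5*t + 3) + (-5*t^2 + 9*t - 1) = -11*t^2 + 4*t + 2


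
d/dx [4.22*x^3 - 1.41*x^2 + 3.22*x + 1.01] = 12.66*x^2 - 2.82*x + 3.22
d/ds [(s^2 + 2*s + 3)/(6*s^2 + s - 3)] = (-11*s^2 - 42*s - 9)/(36*s^4 + 12*s^3 - 35*s^2 - 6*s + 9)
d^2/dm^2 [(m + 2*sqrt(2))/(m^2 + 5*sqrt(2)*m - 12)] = 2*((m + 2*sqrt(2))*(2*m + 5*sqrt(2))^2 - (3*m + 7*sqrt(2))*(m^2 + 5*sqrt(2)*m - 12))/(m^2 + 5*sqrt(2)*m - 12)^3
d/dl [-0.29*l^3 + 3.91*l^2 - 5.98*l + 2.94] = -0.87*l^2 + 7.82*l - 5.98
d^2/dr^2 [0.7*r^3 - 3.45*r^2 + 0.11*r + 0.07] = 4.2*r - 6.9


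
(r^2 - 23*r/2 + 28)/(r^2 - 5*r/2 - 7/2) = (r - 8)/(r + 1)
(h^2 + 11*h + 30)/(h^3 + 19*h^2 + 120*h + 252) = (h + 5)/(h^2 + 13*h + 42)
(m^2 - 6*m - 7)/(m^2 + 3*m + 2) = (m - 7)/(m + 2)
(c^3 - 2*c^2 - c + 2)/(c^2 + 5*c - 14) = (c^2 - 1)/(c + 7)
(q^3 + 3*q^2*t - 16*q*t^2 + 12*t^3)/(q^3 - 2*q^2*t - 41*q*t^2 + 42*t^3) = (q - 2*t)/(q - 7*t)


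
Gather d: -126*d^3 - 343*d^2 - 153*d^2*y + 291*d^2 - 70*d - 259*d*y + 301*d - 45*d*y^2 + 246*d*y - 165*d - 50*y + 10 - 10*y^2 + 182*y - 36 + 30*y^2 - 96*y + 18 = -126*d^3 + d^2*(-153*y - 52) + d*(-45*y^2 - 13*y + 66) + 20*y^2 + 36*y - 8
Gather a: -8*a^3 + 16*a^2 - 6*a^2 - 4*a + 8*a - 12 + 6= -8*a^3 + 10*a^2 + 4*a - 6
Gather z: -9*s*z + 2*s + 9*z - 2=2*s + z*(9 - 9*s) - 2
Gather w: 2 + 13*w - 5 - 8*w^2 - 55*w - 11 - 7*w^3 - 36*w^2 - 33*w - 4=-7*w^3 - 44*w^2 - 75*w - 18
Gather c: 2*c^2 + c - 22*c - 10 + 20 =2*c^2 - 21*c + 10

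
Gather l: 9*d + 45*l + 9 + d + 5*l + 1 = 10*d + 50*l + 10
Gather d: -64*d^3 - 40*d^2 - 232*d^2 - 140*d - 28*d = -64*d^3 - 272*d^2 - 168*d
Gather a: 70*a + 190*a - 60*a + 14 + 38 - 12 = 200*a + 40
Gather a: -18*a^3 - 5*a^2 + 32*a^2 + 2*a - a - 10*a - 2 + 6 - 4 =-18*a^3 + 27*a^2 - 9*a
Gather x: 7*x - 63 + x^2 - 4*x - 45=x^2 + 3*x - 108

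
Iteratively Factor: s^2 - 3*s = (s)*(s - 3)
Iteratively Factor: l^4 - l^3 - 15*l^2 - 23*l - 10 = (l + 1)*(l^3 - 2*l^2 - 13*l - 10) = (l + 1)*(l + 2)*(l^2 - 4*l - 5) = (l + 1)^2*(l + 2)*(l - 5)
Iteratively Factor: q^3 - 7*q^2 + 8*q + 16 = (q - 4)*(q^2 - 3*q - 4) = (q - 4)^2*(q + 1)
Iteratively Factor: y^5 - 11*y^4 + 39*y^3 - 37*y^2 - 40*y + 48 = (y + 1)*(y^4 - 12*y^3 + 51*y^2 - 88*y + 48) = (y - 4)*(y + 1)*(y^3 - 8*y^2 + 19*y - 12) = (y - 4)*(y - 1)*(y + 1)*(y^2 - 7*y + 12) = (y - 4)*(y - 3)*(y - 1)*(y + 1)*(y - 4)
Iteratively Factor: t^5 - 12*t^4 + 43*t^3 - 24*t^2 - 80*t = (t + 1)*(t^4 - 13*t^3 + 56*t^2 - 80*t) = (t - 5)*(t + 1)*(t^3 - 8*t^2 + 16*t) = (t - 5)*(t - 4)*(t + 1)*(t^2 - 4*t) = (t - 5)*(t - 4)^2*(t + 1)*(t)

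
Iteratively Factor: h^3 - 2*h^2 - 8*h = (h + 2)*(h^2 - 4*h) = h*(h + 2)*(h - 4)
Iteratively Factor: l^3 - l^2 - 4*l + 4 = (l - 1)*(l^2 - 4) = (l - 2)*(l - 1)*(l + 2)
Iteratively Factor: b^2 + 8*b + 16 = (b + 4)*(b + 4)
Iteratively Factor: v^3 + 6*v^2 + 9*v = (v + 3)*(v^2 + 3*v) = (v + 3)^2*(v)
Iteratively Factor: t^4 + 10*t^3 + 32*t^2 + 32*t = (t + 2)*(t^3 + 8*t^2 + 16*t) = (t + 2)*(t + 4)*(t^2 + 4*t) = t*(t + 2)*(t + 4)*(t + 4)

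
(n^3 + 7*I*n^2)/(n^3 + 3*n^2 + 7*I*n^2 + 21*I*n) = n/(n + 3)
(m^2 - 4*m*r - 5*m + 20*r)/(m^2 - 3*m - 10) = (m - 4*r)/(m + 2)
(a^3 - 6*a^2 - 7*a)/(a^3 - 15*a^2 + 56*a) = (a + 1)/(a - 8)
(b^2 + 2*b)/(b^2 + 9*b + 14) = b/(b + 7)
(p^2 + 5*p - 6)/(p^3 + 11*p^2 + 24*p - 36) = 1/(p + 6)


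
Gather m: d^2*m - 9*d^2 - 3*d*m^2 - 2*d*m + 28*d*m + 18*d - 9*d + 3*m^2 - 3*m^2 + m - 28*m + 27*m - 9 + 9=-9*d^2 - 3*d*m^2 + 9*d + m*(d^2 + 26*d)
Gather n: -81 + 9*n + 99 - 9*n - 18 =0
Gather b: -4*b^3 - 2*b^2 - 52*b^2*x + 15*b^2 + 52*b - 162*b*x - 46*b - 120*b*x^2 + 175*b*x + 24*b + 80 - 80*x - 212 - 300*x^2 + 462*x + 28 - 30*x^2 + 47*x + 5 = -4*b^3 + b^2*(13 - 52*x) + b*(-120*x^2 + 13*x + 30) - 330*x^2 + 429*x - 99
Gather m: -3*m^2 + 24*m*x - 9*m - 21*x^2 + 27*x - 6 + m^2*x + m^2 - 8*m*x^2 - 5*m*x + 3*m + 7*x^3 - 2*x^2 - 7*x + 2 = m^2*(x - 2) + m*(-8*x^2 + 19*x - 6) + 7*x^3 - 23*x^2 + 20*x - 4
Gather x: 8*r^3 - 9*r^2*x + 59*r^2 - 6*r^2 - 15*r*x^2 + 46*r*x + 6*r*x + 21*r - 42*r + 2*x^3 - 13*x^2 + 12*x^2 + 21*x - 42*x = 8*r^3 + 53*r^2 - 21*r + 2*x^3 + x^2*(-15*r - 1) + x*(-9*r^2 + 52*r - 21)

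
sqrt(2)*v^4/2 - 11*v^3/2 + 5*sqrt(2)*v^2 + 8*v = v*(v - 4*sqrt(2))*(v - 2*sqrt(2))*(sqrt(2)*v/2 + 1/2)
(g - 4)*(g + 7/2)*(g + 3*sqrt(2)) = g^3 - g^2/2 + 3*sqrt(2)*g^2 - 14*g - 3*sqrt(2)*g/2 - 42*sqrt(2)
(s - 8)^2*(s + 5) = s^3 - 11*s^2 - 16*s + 320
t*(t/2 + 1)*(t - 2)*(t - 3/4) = t^4/2 - 3*t^3/8 - 2*t^2 + 3*t/2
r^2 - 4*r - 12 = (r - 6)*(r + 2)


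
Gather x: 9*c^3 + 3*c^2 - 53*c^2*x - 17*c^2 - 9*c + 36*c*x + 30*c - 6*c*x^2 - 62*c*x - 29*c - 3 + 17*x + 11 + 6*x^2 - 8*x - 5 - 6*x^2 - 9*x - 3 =9*c^3 - 14*c^2 - 6*c*x^2 - 8*c + x*(-53*c^2 - 26*c)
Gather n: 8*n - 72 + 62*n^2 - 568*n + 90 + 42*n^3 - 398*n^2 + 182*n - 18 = 42*n^3 - 336*n^2 - 378*n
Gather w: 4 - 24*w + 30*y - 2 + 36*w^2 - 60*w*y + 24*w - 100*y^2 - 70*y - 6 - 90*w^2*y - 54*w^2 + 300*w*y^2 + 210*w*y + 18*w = w^2*(-90*y - 18) + w*(300*y^2 + 150*y + 18) - 100*y^2 - 40*y - 4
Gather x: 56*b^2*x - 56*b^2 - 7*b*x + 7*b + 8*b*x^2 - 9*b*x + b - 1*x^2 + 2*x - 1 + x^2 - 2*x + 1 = -56*b^2 + 8*b*x^2 + 8*b + x*(56*b^2 - 16*b)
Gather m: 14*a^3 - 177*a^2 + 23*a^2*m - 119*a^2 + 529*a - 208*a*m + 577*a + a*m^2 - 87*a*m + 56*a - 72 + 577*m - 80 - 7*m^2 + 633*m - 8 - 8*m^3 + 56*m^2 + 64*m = 14*a^3 - 296*a^2 + 1162*a - 8*m^3 + m^2*(a + 49) + m*(23*a^2 - 295*a + 1274) - 160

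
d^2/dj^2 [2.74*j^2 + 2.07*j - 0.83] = 5.48000000000000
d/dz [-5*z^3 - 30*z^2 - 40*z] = -15*z^2 - 60*z - 40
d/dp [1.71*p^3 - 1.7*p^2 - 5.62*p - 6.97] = 5.13*p^2 - 3.4*p - 5.62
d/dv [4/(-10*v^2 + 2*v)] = 2*(10*v - 1)/(v^2*(5*v - 1)^2)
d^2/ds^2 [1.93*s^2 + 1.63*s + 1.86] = 3.86000000000000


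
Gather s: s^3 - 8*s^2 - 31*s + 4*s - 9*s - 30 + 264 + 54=s^3 - 8*s^2 - 36*s + 288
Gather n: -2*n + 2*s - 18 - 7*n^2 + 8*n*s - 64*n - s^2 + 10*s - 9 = -7*n^2 + n*(8*s - 66) - s^2 + 12*s - 27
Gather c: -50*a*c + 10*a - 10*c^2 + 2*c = 10*a - 10*c^2 + c*(2 - 50*a)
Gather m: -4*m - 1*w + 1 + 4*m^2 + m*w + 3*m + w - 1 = 4*m^2 + m*(w - 1)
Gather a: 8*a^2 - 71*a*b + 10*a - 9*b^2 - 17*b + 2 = 8*a^2 + a*(10 - 71*b) - 9*b^2 - 17*b + 2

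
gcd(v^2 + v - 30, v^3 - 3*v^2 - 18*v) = 1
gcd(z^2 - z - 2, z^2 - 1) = z + 1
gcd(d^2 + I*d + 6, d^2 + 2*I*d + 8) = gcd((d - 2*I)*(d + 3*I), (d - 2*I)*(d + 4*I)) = d - 2*I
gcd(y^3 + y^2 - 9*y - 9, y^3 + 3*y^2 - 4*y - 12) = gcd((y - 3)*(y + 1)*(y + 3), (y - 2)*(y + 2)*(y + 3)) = y + 3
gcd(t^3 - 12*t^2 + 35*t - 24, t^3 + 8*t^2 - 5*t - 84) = t - 3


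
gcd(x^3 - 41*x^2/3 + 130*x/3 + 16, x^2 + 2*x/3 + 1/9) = x + 1/3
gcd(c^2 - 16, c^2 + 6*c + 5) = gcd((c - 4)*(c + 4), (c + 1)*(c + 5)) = 1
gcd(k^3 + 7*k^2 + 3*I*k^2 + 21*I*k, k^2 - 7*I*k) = k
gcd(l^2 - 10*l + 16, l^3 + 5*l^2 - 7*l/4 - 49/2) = l - 2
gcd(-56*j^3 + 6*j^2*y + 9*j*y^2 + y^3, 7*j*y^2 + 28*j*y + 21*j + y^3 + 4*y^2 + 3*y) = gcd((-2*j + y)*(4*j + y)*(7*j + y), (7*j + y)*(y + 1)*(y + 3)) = 7*j + y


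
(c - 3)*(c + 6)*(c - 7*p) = c^3 - 7*c^2*p + 3*c^2 - 21*c*p - 18*c + 126*p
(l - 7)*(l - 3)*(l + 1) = l^3 - 9*l^2 + 11*l + 21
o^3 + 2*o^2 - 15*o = o*(o - 3)*(o + 5)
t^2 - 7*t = t*(t - 7)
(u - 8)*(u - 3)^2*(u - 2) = u^4 - 16*u^3 + 85*u^2 - 186*u + 144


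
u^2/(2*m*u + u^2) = u/(2*m + u)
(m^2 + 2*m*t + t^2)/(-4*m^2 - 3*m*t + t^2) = (m + t)/(-4*m + t)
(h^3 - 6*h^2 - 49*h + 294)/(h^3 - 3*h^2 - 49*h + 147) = (h - 6)/(h - 3)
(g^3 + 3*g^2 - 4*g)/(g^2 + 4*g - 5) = g*(g + 4)/(g + 5)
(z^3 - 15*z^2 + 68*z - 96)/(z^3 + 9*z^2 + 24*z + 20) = (z^3 - 15*z^2 + 68*z - 96)/(z^3 + 9*z^2 + 24*z + 20)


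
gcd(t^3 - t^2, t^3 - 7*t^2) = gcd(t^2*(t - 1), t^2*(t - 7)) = t^2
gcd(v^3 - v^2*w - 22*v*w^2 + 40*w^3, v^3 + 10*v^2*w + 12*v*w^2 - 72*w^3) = v - 2*w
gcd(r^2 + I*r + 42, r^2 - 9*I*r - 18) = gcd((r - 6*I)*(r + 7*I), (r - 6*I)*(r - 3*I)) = r - 6*I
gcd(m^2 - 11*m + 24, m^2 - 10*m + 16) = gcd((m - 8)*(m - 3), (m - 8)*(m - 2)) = m - 8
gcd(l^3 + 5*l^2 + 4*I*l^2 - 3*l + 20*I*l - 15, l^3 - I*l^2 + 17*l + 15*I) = l^2 + 4*I*l - 3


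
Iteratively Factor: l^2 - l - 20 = (l - 5)*(l + 4)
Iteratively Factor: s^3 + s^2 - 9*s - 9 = (s + 3)*(s^2 - 2*s - 3) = (s + 1)*(s + 3)*(s - 3)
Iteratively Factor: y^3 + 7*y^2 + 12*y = (y)*(y^2 + 7*y + 12) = y*(y + 3)*(y + 4)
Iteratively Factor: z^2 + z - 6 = (z + 3)*(z - 2)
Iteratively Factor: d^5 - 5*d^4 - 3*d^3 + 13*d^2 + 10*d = (d + 1)*(d^4 - 6*d^3 + 3*d^2 + 10*d) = (d - 2)*(d + 1)*(d^3 - 4*d^2 - 5*d) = (d - 2)*(d + 1)^2*(d^2 - 5*d) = (d - 5)*(d - 2)*(d + 1)^2*(d)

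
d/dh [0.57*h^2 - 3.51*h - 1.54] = 1.14*h - 3.51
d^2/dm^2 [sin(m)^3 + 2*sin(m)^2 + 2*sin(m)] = -9*sin(m)^3 - 8*sin(m)^2 + 4*sin(m) + 4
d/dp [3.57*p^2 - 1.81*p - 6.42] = 7.14*p - 1.81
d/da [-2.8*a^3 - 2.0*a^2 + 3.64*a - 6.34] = -8.4*a^2 - 4.0*a + 3.64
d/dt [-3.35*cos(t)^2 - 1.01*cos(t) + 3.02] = (6.7*cos(t) + 1.01)*sin(t)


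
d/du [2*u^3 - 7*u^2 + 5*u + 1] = 6*u^2 - 14*u + 5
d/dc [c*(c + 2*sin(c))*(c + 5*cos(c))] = -c*(c + 2*sin(c))*(5*sin(c) - 1) + c*(c + 5*cos(c))*(2*cos(c) + 1) + (c + 2*sin(c))*(c + 5*cos(c))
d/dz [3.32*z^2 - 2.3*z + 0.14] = 6.64*z - 2.3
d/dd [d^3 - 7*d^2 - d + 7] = 3*d^2 - 14*d - 1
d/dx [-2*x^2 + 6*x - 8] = 6 - 4*x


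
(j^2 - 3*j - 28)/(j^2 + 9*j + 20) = (j - 7)/(j + 5)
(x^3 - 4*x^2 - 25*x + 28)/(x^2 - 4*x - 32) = (x^2 - 8*x + 7)/(x - 8)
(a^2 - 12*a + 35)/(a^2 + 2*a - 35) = (a - 7)/(a + 7)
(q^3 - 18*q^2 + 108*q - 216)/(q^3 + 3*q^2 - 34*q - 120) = (q^2 - 12*q + 36)/(q^2 + 9*q + 20)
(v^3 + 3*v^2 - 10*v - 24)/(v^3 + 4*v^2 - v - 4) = (v^2 - v - 6)/(v^2 - 1)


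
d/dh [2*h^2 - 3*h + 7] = 4*h - 3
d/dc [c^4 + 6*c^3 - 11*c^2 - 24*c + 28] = 4*c^3 + 18*c^2 - 22*c - 24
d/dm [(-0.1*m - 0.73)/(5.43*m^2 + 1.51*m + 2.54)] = (0.543*m^2 + 7.9278*m + 0.8483)/(29.4849*m^4 + 16.3986*m^3 + 29.8645*m^2 + 7.6708*m + 6.4516)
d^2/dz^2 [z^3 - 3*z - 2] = 6*z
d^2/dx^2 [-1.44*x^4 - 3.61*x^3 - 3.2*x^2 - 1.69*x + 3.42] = -17.28*x^2 - 21.66*x - 6.4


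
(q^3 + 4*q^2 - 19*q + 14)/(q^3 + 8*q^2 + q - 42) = (q - 1)/(q + 3)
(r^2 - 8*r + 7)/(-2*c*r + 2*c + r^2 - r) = (r - 7)/(-2*c + r)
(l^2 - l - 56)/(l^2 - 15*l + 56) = (l + 7)/(l - 7)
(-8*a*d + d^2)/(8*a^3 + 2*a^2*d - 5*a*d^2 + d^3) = d*(-8*a + d)/(8*a^3 + 2*a^2*d - 5*a*d^2 + d^3)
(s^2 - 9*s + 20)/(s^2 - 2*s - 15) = (s - 4)/(s + 3)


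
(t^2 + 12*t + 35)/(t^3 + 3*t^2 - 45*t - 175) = (t + 7)/(t^2 - 2*t - 35)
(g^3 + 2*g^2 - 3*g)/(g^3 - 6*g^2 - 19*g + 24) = g/(g - 8)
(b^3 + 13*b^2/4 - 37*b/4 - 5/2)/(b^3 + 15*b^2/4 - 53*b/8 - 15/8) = 2*(b - 2)/(2*b - 3)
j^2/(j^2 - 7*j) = j/(j - 7)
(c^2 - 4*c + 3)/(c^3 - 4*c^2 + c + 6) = (c - 1)/(c^2 - c - 2)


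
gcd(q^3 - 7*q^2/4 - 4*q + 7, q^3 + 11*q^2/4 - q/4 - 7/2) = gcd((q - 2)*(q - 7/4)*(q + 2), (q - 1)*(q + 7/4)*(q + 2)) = q + 2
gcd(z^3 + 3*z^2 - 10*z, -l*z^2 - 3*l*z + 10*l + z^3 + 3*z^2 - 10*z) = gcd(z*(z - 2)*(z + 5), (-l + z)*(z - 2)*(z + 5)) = z^2 + 3*z - 10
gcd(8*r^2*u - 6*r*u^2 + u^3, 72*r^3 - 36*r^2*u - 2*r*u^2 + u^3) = 2*r - u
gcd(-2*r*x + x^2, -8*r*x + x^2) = x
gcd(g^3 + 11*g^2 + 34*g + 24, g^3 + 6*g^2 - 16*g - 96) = g^2 + 10*g + 24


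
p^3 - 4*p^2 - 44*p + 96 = (p - 8)*(p - 2)*(p + 6)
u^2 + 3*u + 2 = (u + 1)*(u + 2)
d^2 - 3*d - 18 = (d - 6)*(d + 3)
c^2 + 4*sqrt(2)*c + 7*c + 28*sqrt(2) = (c + 7)*(c + 4*sqrt(2))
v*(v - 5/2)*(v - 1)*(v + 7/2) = v^4 - 39*v^2/4 + 35*v/4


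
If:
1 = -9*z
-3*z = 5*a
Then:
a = 1/15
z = -1/9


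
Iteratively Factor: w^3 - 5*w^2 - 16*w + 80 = (w - 5)*(w^2 - 16) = (w - 5)*(w + 4)*(w - 4)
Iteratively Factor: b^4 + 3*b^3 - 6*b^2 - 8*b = (b + 4)*(b^3 - b^2 - 2*b) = b*(b + 4)*(b^2 - b - 2) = b*(b + 1)*(b + 4)*(b - 2)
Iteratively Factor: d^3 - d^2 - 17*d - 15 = (d + 3)*(d^2 - 4*d - 5) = (d + 1)*(d + 3)*(d - 5)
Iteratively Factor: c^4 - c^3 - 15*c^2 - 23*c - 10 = (c + 1)*(c^3 - 2*c^2 - 13*c - 10) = (c + 1)^2*(c^2 - 3*c - 10) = (c - 5)*(c + 1)^2*(c + 2)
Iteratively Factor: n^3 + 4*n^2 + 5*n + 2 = (n + 1)*(n^2 + 3*n + 2) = (n + 1)^2*(n + 2)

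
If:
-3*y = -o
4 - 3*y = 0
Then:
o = 4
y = 4/3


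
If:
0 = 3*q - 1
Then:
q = 1/3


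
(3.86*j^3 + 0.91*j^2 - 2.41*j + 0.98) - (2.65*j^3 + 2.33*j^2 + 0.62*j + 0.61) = 1.21*j^3 - 1.42*j^2 - 3.03*j + 0.37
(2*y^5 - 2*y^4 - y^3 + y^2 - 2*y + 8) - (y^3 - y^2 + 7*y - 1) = 2*y^5 - 2*y^4 - 2*y^3 + 2*y^2 - 9*y + 9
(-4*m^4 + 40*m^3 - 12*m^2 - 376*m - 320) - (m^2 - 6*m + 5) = -4*m^4 + 40*m^3 - 13*m^2 - 370*m - 325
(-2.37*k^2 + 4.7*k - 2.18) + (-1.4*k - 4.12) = -2.37*k^2 + 3.3*k - 6.3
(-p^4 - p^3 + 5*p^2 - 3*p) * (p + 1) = -p^5 - 2*p^4 + 4*p^3 + 2*p^2 - 3*p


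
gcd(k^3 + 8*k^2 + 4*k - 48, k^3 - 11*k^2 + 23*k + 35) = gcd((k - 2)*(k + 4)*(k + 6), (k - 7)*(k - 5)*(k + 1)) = 1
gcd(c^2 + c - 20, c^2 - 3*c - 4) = c - 4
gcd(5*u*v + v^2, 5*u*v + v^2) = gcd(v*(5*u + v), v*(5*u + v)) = 5*u*v + v^2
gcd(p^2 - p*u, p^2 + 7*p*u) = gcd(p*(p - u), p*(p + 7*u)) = p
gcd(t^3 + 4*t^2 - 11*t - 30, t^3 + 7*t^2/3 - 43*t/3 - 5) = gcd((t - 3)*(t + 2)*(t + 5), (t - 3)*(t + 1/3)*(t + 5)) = t^2 + 2*t - 15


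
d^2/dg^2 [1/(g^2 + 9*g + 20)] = 2*(-g^2 - 9*g + (2*g + 9)^2 - 20)/(g^2 + 9*g + 20)^3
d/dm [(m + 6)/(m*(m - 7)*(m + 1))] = 2*(-m^3 - 6*m^2 + 36*m + 21)/(m^2*(m^4 - 12*m^3 + 22*m^2 + 84*m + 49))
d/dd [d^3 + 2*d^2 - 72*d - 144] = 3*d^2 + 4*d - 72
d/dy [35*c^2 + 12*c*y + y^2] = 12*c + 2*y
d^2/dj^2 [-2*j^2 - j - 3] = -4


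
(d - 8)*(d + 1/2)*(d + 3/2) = d^3 - 6*d^2 - 61*d/4 - 6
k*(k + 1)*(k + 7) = k^3 + 8*k^2 + 7*k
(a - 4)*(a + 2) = a^2 - 2*a - 8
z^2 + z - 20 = (z - 4)*(z + 5)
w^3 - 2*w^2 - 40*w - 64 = (w - 8)*(w + 2)*(w + 4)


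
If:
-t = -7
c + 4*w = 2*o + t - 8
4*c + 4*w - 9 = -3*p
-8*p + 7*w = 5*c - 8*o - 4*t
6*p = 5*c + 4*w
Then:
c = 2106/965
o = -53/386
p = 1199/965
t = 7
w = -834/965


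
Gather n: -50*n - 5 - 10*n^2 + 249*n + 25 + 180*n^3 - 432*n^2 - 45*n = 180*n^3 - 442*n^2 + 154*n + 20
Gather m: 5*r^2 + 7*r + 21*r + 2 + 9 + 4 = 5*r^2 + 28*r + 15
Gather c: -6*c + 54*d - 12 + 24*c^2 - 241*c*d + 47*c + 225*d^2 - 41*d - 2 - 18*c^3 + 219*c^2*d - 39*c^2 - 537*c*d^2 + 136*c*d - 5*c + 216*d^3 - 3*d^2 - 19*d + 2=-18*c^3 + c^2*(219*d - 15) + c*(-537*d^2 - 105*d + 36) + 216*d^3 + 222*d^2 - 6*d - 12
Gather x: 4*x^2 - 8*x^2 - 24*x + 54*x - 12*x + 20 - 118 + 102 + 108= -4*x^2 + 18*x + 112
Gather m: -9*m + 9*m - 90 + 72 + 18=0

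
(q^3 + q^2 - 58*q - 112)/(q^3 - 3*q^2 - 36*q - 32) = (q^2 + 9*q + 14)/(q^2 + 5*q + 4)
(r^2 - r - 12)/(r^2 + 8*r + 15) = (r - 4)/(r + 5)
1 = 1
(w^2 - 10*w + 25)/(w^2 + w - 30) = (w - 5)/(w + 6)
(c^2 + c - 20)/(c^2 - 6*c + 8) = (c + 5)/(c - 2)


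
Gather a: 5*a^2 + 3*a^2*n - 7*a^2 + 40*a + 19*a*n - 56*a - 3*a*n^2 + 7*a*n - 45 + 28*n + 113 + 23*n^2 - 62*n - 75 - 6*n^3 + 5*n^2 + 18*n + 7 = a^2*(3*n - 2) + a*(-3*n^2 + 26*n - 16) - 6*n^3 + 28*n^2 - 16*n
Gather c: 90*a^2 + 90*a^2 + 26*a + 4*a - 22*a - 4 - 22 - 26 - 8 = 180*a^2 + 8*a - 60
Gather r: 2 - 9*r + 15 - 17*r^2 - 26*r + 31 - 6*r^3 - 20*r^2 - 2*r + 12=-6*r^3 - 37*r^2 - 37*r + 60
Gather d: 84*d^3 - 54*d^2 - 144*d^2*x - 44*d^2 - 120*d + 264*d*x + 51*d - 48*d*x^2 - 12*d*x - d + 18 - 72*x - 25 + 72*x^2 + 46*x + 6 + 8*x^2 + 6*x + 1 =84*d^3 + d^2*(-144*x - 98) + d*(-48*x^2 + 252*x - 70) + 80*x^2 - 20*x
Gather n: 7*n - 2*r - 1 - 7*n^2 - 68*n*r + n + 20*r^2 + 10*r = -7*n^2 + n*(8 - 68*r) + 20*r^2 + 8*r - 1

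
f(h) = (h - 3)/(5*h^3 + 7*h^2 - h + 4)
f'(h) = (h - 3)*(-15*h^2 - 14*h + 1)/(5*h^3 + 7*h^2 - h + 4)^2 + 1/(5*h^3 + 7*h^2 - h + 4)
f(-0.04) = -0.75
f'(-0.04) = -0.04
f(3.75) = 0.00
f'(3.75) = 0.00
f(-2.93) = 0.10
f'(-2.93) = 0.13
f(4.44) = 0.00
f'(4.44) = 0.00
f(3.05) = 0.00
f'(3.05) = 0.00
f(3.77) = 0.00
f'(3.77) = 0.00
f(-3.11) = 0.08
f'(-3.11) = 0.09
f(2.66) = -0.00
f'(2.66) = 0.01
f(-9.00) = 0.00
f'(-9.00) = 0.00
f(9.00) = 0.00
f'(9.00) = 0.00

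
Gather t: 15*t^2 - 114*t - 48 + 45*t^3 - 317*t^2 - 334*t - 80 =45*t^3 - 302*t^2 - 448*t - 128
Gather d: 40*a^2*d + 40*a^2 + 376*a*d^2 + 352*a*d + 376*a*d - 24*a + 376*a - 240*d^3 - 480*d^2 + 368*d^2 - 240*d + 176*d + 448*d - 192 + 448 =40*a^2 + 352*a - 240*d^3 + d^2*(376*a - 112) + d*(40*a^2 + 728*a + 384) + 256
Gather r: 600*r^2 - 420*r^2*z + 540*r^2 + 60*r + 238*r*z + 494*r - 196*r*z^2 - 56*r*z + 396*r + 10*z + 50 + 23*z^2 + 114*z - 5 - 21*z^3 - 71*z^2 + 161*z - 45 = r^2*(1140 - 420*z) + r*(-196*z^2 + 182*z + 950) - 21*z^3 - 48*z^2 + 285*z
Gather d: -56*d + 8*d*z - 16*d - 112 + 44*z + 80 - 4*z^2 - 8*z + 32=d*(8*z - 72) - 4*z^2 + 36*z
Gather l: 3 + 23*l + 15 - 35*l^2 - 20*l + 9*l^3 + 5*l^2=9*l^3 - 30*l^2 + 3*l + 18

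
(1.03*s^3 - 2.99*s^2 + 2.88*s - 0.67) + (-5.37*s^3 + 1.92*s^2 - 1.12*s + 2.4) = -4.34*s^3 - 1.07*s^2 + 1.76*s + 1.73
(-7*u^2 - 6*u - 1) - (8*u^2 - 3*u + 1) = -15*u^2 - 3*u - 2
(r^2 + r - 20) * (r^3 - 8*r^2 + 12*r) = r^5 - 7*r^4 - 16*r^3 + 172*r^2 - 240*r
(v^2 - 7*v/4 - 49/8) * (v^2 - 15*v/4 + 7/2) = v^4 - 11*v^3/2 + 63*v^2/16 + 539*v/32 - 343/16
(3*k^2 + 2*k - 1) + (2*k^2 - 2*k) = 5*k^2 - 1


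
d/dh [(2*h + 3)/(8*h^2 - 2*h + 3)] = 4*(-4*h^2 - 12*h + 3)/(64*h^4 - 32*h^3 + 52*h^2 - 12*h + 9)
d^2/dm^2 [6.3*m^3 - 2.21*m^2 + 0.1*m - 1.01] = 37.8*m - 4.42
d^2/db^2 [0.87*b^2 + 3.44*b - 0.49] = 1.74000000000000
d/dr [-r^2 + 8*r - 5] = 8 - 2*r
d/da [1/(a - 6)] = -1/(a - 6)^2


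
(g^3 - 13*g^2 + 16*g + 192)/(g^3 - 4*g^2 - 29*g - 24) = (g - 8)/(g + 1)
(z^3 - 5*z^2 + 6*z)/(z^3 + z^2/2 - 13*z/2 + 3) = 2*z*(z - 3)/(2*z^2 + 5*z - 3)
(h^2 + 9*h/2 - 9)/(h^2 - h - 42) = (h - 3/2)/(h - 7)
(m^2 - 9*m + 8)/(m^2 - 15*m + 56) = (m - 1)/(m - 7)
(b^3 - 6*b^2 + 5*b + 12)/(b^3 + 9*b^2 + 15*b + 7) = (b^2 - 7*b + 12)/(b^2 + 8*b + 7)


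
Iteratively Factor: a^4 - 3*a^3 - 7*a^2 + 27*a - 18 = (a - 3)*(a^3 - 7*a + 6) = (a - 3)*(a - 2)*(a^2 + 2*a - 3) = (a - 3)*(a - 2)*(a + 3)*(a - 1)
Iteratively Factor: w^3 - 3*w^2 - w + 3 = (w - 3)*(w^2 - 1) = (w - 3)*(w + 1)*(w - 1)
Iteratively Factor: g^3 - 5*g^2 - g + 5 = (g - 1)*(g^2 - 4*g - 5) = (g - 5)*(g - 1)*(g + 1)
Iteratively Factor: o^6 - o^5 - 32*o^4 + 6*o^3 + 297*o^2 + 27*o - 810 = (o + 3)*(o^5 - 4*o^4 - 20*o^3 + 66*o^2 + 99*o - 270) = (o - 3)*(o + 3)*(o^4 - o^3 - 23*o^2 - 3*o + 90) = (o - 3)*(o + 3)^2*(o^3 - 4*o^2 - 11*o + 30) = (o - 3)*(o - 2)*(o + 3)^2*(o^2 - 2*o - 15) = (o - 3)*(o - 2)*(o + 3)^3*(o - 5)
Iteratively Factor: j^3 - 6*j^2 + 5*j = (j - 1)*(j^2 - 5*j) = j*(j - 1)*(j - 5)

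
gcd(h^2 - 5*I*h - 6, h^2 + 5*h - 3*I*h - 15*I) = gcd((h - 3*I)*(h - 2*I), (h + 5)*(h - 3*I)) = h - 3*I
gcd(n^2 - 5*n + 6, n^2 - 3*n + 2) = n - 2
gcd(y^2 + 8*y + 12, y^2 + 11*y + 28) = 1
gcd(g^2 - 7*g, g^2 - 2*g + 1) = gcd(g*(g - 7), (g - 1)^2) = 1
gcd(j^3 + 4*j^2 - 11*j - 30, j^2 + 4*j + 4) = j + 2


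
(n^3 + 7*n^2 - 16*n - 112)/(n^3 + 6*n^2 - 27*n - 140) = (n - 4)/(n - 5)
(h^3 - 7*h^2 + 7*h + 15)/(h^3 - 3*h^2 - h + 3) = (h - 5)/(h - 1)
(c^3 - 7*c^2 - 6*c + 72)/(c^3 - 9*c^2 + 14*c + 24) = (c + 3)/(c + 1)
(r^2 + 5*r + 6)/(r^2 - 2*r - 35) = (r^2 + 5*r + 6)/(r^2 - 2*r - 35)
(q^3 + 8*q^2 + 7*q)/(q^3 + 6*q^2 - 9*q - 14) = q/(q - 2)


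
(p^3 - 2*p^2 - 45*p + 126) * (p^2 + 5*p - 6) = p^5 + 3*p^4 - 61*p^3 - 87*p^2 + 900*p - 756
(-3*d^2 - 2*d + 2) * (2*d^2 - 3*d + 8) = -6*d^4 + 5*d^3 - 14*d^2 - 22*d + 16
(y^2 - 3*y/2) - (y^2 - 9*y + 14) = 15*y/2 - 14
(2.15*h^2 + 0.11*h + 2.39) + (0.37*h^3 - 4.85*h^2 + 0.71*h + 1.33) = 0.37*h^3 - 2.7*h^2 + 0.82*h + 3.72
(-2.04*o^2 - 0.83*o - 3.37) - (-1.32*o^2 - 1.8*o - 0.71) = -0.72*o^2 + 0.97*o - 2.66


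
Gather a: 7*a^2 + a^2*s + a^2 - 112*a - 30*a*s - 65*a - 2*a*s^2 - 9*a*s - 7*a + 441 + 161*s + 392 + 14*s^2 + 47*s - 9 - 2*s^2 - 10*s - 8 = a^2*(s + 8) + a*(-2*s^2 - 39*s - 184) + 12*s^2 + 198*s + 816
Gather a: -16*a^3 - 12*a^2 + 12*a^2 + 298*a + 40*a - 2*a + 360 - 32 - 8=-16*a^3 + 336*a + 320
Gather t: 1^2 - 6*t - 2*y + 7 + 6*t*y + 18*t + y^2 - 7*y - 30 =t*(6*y + 12) + y^2 - 9*y - 22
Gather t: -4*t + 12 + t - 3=9 - 3*t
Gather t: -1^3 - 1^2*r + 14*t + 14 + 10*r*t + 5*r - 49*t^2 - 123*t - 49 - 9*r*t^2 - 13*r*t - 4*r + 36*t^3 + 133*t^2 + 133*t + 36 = 36*t^3 + t^2*(84 - 9*r) + t*(24 - 3*r)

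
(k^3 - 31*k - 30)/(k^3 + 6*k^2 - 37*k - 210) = (k + 1)/(k + 7)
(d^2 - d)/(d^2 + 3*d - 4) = d/(d + 4)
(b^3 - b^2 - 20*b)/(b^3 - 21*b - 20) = b/(b + 1)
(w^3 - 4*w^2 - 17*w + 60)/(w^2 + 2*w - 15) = (w^2 - w - 20)/(w + 5)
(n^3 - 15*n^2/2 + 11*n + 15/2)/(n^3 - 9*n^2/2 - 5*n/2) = (n - 3)/n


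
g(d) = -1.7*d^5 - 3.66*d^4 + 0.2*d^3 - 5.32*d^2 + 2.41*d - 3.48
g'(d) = -8.5*d^4 - 14.64*d^3 + 0.6*d^2 - 10.64*d + 2.41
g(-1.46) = -24.31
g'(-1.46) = 26.16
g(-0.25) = -4.43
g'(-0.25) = 5.30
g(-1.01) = -13.57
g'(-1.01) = 20.01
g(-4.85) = 2373.79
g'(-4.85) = -2964.80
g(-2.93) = 36.11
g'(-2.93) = -219.47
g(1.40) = -33.19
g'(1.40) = -84.14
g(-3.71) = 405.62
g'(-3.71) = -812.60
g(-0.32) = -4.84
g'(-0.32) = 6.27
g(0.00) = -3.48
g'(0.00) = 2.41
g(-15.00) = 1103738.37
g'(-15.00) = -380605.49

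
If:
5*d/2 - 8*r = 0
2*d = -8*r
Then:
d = 0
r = 0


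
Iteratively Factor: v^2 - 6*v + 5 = (v - 5)*(v - 1)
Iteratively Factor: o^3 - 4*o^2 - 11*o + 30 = (o + 3)*(o^2 - 7*o + 10) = (o - 5)*(o + 3)*(o - 2)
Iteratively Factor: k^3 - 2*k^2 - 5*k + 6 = (k - 1)*(k^2 - k - 6) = (k - 3)*(k - 1)*(k + 2)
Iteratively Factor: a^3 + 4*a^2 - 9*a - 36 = (a + 3)*(a^2 + a - 12) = (a + 3)*(a + 4)*(a - 3)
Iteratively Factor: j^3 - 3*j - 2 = (j - 2)*(j^2 + 2*j + 1) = (j - 2)*(j + 1)*(j + 1)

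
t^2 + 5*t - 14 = (t - 2)*(t + 7)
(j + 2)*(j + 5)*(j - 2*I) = j^3 + 7*j^2 - 2*I*j^2 + 10*j - 14*I*j - 20*I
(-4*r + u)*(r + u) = -4*r^2 - 3*r*u + u^2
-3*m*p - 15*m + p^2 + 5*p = (-3*m + p)*(p + 5)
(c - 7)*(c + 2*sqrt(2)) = c^2 - 7*c + 2*sqrt(2)*c - 14*sqrt(2)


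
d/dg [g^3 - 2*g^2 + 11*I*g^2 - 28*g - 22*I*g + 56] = 3*g^2 + g*(-4 + 22*I) - 28 - 22*I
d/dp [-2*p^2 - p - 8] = -4*p - 1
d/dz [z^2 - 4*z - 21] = 2*z - 4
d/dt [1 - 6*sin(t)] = -6*cos(t)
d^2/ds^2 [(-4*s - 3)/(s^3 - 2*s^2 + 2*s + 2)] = 4*(-6*s^5 + 3*s^4 + 20*s^3 - 3*s^2 + 3*s - 4)/(s^9 - 6*s^8 + 18*s^7 - 26*s^6 + 12*s^5 + 24*s^4 - 28*s^3 + 24*s + 8)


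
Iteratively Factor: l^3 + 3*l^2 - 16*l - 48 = (l - 4)*(l^2 + 7*l + 12) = (l - 4)*(l + 4)*(l + 3)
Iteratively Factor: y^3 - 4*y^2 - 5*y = (y + 1)*(y^2 - 5*y) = y*(y + 1)*(y - 5)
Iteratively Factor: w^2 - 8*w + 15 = (w - 5)*(w - 3)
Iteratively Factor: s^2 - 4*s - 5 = (s - 5)*(s + 1)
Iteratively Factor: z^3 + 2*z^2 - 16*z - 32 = (z + 2)*(z^2 - 16) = (z - 4)*(z + 2)*(z + 4)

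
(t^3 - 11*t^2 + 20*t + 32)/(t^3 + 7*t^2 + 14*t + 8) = (t^2 - 12*t + 32)/(t^2 + 6*t + 8)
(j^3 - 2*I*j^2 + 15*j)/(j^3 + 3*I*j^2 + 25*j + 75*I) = j/(j + 5*I)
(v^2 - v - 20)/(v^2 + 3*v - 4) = (v - 5)/(v - 1)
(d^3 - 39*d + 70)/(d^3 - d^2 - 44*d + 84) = (d - 5)/(d - 6)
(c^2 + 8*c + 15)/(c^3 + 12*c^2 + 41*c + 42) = (c + 5)/(c^2 + 9*c + 14)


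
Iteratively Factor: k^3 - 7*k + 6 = (k - 1)*(k^2 + k - 6) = (k - 1)*(k + 3)*(k - 2)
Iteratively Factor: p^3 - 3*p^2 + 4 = (p + 1)*(p^2 - 4*p + 4) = (p - 2)*(p + 1)*(p - 2)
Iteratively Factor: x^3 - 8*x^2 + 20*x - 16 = (x - 4)*(x^2 - 4*x + 4) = (x - 4)*(x - 2)*(x - 2)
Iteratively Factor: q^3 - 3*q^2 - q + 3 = (q - 3)*(q^2 - 1) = (q - 3)*(q - 1)*(q + 1)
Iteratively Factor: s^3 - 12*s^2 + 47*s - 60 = (s - 5)*(s^2 - 7*s + 12) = (s - 5)*(s - 4)*(s - 3)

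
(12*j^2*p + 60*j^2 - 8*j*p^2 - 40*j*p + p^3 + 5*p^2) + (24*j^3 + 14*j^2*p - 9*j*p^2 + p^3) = 24*j^3 + 26*j^2*p + 60*j^2 - 17*j*p^2 - 40*j*p + 2*p^3 + 5*p^2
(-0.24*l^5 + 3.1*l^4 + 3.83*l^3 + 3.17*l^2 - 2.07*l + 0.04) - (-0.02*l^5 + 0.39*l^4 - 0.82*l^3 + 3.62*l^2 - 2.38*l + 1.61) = -0.22*l^5 + 2.71*l^4 + 4.65*l^3 - 0.45*l^2 + 0.31*l - 1.57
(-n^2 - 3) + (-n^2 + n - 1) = -2*n^2 + n - 4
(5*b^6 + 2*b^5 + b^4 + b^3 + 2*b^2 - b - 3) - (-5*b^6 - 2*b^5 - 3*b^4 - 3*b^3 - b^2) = 10*b^6 + 4*b^5 + 4*b^4 + 4*b^3 + 3*b^2 - b - 3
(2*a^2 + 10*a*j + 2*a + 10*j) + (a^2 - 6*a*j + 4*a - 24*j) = 3*a^2 + 4*a*j + 6*a - 14*j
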